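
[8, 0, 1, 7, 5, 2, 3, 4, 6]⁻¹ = [1, 2, 5, 6, 7, 4, 8, 3, 0]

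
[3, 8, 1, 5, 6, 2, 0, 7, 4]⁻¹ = [6, 2, 5, 0, 8, 3, 4, 7, 1]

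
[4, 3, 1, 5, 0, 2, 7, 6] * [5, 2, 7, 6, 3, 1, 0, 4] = [3, 6, 2, 1, 5, 7, 4, 0]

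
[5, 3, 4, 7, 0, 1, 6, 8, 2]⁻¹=[4, 5, 8, 1, 2, 0, 6, 3, 7]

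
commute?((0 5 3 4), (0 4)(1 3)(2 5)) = no:(0 5 3 4)*(0 4)(1 3)(2 5) = (0 2 5 1 3), (0 4)(1 3)(2 5)*(0 5 3 4) = (1 4 5 2 3)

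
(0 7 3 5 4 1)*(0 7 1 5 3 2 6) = (0 1 7 2 6)(4 5)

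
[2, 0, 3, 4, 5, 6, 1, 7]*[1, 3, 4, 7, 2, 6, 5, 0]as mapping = [0→4, 1→1, 2→7, 3→2, 4→6, 5→5, 6→3, 7→0]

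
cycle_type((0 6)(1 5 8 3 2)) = 2.5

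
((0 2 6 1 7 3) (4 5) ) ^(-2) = (0 7 6) (1 2 3) 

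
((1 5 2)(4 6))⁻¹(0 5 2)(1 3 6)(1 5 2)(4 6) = (0 2 1)(3 4 5)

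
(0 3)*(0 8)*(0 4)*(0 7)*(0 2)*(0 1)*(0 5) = (0 3 8 4 7 2 1 5)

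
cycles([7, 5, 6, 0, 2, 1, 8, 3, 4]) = (0 7 3)(1 5)(2 6 8 4)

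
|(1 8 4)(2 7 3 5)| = 12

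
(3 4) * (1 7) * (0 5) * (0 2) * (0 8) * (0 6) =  (0 5 2 8 6)(1 7)(3 4)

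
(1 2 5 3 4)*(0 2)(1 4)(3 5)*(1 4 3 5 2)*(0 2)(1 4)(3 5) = (0 4 5)(1 2 3)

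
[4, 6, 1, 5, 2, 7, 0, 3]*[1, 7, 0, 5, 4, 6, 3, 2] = [4, 3, 7, 6, 0, 2, 1, 5]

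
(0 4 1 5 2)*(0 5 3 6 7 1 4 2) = (0 2 5)(1 3 6 7)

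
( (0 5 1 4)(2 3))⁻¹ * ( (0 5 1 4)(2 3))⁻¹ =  (0 1)(4 5)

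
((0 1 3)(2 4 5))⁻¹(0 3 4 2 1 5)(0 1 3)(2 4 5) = (0 5 4 3 2 1)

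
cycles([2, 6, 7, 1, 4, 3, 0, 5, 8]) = (0 2 7 5 3 1 6)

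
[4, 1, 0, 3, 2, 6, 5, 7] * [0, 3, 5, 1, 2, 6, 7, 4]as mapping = [0→2, 1→3, 2→0, 3→1, 4→5, 5→7, 6→6, 7→4]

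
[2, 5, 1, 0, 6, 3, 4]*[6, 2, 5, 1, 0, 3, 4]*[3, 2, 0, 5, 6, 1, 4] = [1, 5, 0, 4, 6, 2, 3]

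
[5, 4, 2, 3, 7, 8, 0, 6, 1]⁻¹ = [6, 8, 2, 3, 1, 0, 7, 4, 5]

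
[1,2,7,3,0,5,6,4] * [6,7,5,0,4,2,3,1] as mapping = [0→7,1→5,2→1,3→0,4→6,5→2,6→3,7→4] 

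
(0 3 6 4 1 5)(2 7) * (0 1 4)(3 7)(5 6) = (0 7 2 3 5 1 6)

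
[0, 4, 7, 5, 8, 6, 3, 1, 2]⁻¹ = [0, 7, 8, 6, 1, 3, 5, 2, 4]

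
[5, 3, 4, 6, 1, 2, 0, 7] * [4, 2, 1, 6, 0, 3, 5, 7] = [3, 6, 0, 5, 2, 1, 4, 7]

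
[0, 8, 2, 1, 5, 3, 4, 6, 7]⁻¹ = [0, 3, 2, 5, 6, 4, 7, 8, 1]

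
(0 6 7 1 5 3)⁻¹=(0 3 5 1 7 6)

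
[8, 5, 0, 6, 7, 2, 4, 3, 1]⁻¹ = [2, 8, 5, 7, 6, 1, 3, 4, 0]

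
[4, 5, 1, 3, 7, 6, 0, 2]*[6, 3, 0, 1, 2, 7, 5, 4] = [2, 7, 3, 1, 4, 5, 6, 0]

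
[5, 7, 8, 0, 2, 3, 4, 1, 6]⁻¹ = [3, 7, 4, 5, 6, 0, 8, 1, 2]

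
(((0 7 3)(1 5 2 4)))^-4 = (0 3 7)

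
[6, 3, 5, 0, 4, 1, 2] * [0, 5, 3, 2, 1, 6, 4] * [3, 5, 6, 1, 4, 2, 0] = [4, 6, 0, 3, 5, 2, 1]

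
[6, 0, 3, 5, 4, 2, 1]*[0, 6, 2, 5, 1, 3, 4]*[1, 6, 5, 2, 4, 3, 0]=[4, 1, 3, 2, 6, 5, 0]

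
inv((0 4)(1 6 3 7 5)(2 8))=(0 4)(1 5 7 3 6)(2 8)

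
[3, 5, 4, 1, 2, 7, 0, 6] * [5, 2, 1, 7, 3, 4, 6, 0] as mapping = [0→7, 1→4, 2→3, 3→2, 4→1, 5→0, 6→5, 7→6] 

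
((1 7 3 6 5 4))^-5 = (1 7 3 6 5 4)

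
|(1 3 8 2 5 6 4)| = 7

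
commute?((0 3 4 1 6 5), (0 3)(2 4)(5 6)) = no:(0 3 4 1 6 5)*(0 3)(2 4)(5 6) = (1 5 3 2 4), (0 3)(2 4)(5 6)*(0 3 4 1 6 5) = (0 4 2 1 6)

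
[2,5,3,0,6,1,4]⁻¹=[3,5,0,2,6,1,4]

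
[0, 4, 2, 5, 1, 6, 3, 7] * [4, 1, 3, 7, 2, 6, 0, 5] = [4, 2, 3, 6, 1, 0, 7, 5]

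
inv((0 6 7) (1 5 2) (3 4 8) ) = (0 7 6) (1 2 5) (3 8 4) 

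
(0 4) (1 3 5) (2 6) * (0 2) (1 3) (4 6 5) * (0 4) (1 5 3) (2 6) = (0 2 3) (1 5) (4 6) 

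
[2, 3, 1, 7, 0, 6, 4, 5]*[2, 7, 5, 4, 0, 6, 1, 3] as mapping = [0→5, 1→4, 2→7, 3→3, 4→2, 5→1, 6→0, 7→6] 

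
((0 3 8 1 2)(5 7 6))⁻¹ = (0 2 1 8 3)(5 6 7)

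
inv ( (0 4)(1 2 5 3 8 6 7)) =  (0 4)(1 7 6 8 3 5 2)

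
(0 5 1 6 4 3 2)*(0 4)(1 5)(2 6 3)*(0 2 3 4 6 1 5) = (0 5)(1 4 3)(2 6)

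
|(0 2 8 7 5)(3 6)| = 10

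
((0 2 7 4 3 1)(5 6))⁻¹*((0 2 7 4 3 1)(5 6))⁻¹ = (0 3 7)(1 4 2)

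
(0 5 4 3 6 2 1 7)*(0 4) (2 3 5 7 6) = (0 7 4 5) (1 6 3 2) 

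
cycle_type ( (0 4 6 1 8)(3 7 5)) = 3.5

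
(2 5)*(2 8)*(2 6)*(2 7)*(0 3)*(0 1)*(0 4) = (0 3 1 4)(2 5 8 6 7)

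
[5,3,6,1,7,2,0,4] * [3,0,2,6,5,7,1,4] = [7,6,1,0,4,2,3,5]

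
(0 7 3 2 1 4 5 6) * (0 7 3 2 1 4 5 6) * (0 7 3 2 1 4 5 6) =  (0 2 5 7 1 6 3 4)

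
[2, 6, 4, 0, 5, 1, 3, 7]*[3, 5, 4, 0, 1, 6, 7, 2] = [4, 7, 1, 3, 6, 5, 0, 2]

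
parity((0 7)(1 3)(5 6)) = odd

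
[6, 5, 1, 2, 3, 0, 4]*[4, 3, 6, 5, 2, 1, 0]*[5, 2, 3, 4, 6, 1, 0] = [5, 2, 4, 0, 1, 6, 3]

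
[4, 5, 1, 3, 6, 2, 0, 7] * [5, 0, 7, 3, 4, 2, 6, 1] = [4, 2, 0, 3, 6, 7, 5, 1]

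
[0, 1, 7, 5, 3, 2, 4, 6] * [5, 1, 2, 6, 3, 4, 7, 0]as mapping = [0→5, 1→1, 2→0, 3→4, 4→6, 5→2, 6→3, 7→7]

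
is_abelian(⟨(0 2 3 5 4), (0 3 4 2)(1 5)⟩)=no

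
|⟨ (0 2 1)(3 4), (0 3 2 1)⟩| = 120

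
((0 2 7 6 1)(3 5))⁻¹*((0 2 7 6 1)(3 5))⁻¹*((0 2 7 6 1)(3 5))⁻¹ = (0 7 1 2 6)(3 5)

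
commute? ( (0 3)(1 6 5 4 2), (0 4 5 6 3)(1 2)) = no: (0 3)(1 6 5 4 2)*(0 4 5 6 3)(1 2) = (1 3 4), (0 4 5 6 3)(1 2)*(0 3)(1 6 5 4 2) = (0 2 6)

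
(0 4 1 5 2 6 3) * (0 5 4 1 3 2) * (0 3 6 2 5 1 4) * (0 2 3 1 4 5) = (0 5 1 2 3 4 6)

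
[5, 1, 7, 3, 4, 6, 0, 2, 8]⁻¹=[6, 1, 7, 3, 4, 0, 5, 2, 8]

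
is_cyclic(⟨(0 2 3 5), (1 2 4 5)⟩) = no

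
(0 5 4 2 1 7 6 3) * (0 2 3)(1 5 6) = (0 6)(1 7)(2 5 4 3)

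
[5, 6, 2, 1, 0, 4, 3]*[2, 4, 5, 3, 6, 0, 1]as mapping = [0→0, 1→1, 2→5, 3→4, 4→2, 5→6, 6→3]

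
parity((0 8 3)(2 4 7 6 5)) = even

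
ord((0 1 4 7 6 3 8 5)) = 8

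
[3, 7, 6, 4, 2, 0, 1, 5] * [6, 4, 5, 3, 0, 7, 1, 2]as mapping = [0→3, 1→2, 2→1, 3→0, 4→5, 5→6, 6→4, 7→7]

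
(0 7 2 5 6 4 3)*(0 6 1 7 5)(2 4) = (0 5 1 7 4 3 6 2)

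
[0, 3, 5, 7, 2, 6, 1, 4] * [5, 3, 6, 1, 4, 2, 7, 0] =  [5, 1, 2, 0, 6, 7, 3, 4]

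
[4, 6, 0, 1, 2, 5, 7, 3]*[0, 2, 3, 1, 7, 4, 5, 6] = [7, 5, 0, 2, 3, 4, 6, 1]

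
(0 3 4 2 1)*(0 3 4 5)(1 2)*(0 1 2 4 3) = (0 3 5 1)(2 4)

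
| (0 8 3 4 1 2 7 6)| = 8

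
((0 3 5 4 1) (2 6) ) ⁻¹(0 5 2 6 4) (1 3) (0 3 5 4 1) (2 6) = (0 5) (1 3 4 6 2) 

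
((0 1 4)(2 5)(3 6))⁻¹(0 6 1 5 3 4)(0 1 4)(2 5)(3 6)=(0 1 3 4 2 6)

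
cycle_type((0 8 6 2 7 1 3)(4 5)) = 2.7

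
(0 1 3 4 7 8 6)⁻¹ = (0 6 8 7 4 3 1)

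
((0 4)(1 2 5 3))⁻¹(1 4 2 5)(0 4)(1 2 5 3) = (0 5 3 2)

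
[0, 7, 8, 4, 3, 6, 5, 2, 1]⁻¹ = [0, 8, 7, 4, 3, 6, 5, 1, 2]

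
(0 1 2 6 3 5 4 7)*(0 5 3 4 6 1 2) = (0 2 1)(4 7 5 6)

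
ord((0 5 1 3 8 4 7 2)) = 8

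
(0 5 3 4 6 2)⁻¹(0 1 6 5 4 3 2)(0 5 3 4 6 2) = (0 5 1 2 3 6 4)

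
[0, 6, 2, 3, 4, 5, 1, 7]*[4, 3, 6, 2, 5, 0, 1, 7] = [4, 1, 6, 2, 5, 0, 3, 7]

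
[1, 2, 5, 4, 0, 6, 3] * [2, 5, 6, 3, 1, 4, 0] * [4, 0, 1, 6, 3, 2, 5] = [2, 5, 3, 0, 1, 4, 6]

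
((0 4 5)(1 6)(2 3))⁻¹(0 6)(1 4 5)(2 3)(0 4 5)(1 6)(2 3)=(0 6 5)(1 4)(2 3)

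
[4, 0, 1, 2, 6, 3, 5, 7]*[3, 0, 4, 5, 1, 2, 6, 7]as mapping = [0→1, 1→3, 2→0, 3→4, 4→6, 5→5, 6→2, 7→7]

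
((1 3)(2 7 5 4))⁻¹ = (1 3)(2 4 5 7)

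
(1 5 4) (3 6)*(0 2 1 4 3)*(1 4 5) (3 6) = (0 2 4 5 6) 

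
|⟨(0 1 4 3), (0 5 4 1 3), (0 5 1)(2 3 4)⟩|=120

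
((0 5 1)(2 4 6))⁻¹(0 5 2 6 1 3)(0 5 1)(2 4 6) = (0 3 5 1 4 2)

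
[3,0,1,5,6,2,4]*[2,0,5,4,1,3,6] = [4,2,0,3,6,5,1]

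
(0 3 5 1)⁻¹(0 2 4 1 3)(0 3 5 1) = (0 5 3 2 4)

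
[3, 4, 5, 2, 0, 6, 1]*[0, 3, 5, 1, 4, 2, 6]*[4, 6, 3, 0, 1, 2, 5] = [6, 1, 3, 2, 4, 5, 0]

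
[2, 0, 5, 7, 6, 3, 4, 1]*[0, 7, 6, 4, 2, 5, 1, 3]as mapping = [0→6, 1→0, 2→5, 3→3, 4→1, 5→4, 6→2, 7→7]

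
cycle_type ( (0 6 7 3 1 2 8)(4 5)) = 2.7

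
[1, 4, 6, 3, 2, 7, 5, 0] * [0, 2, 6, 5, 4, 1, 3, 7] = [2, 4, 3, 5, 6, 7, 1, 0]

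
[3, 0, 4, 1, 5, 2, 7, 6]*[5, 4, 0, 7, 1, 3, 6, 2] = [7, 5, 1, 4, 3, 0, 2, 6]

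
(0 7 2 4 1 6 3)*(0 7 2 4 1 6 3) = (0 2 1 3 7 4 6) 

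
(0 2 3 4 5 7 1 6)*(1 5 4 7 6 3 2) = (0 1 3 7 5 6)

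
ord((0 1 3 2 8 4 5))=7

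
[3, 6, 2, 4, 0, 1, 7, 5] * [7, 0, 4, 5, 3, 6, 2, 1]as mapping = [0→5, 1→2, 2→4, 3→3, 4→7, 5→0, 6→1, 7→6]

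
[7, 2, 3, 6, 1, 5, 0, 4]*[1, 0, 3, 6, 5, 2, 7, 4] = [4, 3, 6, 7, 0, 2, 1, 5]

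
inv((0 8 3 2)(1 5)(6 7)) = (0 2 3 8)(1 5)(6 7)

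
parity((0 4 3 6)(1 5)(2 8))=odd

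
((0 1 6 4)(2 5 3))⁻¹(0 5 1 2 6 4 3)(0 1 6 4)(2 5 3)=(0 2 1 3 6 5 4)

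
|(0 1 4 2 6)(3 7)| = 10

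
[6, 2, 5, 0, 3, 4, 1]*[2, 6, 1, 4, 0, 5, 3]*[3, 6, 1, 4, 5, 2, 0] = [4, 6, 2, 1, 5, 3, 0]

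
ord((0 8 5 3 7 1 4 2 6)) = 9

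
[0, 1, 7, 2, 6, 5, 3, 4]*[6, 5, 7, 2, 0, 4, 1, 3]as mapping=[0→6, 1→5, 2→3, 3→7, 4→1, 5→4, 6→2, 7→0]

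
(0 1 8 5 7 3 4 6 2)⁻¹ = (0 2 6 4 3 7 5 8 1)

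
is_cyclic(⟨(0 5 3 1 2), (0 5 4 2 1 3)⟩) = no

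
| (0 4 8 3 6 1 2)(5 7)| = 14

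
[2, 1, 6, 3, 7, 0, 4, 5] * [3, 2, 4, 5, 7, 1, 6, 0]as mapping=[0→4, 1→2, 2→6, 3→5, 4→0, 5→3, 6→7, 7→1]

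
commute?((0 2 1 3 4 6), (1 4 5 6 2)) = no:(0 2 1 3 4 6) * (1 4 5 6 2) = (0 1 3 5 6)(2 4), (1 4 5 6 2) * (0 2 1 3 4 6) = (0 2 3 4 5)(1 6)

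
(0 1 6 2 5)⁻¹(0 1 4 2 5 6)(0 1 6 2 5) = (0 2 1 6 4 5)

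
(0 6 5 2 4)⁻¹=(0 4 2 5 6)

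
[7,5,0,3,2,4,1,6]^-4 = [1,2,6,3,7,0,4,5]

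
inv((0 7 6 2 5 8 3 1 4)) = (0 4 1 3 8 5 2 6 7)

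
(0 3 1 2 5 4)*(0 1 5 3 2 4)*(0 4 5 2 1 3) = (0 1 5 4 3 2) 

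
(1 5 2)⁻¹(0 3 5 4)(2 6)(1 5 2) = (0 3 2 4)(1 6)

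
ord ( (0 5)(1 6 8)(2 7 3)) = 6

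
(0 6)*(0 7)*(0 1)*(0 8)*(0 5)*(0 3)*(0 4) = (0 6 7 1 8 5 3 4)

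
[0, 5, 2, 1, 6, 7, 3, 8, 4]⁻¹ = [0, 3, 2, 6, 8, 1, 4, 5, 7]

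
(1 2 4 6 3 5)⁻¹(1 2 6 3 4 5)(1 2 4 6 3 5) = (1 2 4 3 5 6)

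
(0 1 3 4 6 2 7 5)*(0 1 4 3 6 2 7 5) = (0 4 2 5 1 6 7)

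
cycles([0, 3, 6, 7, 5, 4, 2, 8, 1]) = (1 3 7 8)(2 6)(4 5)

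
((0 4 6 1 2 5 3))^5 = (0 5 1 4 3 2 6)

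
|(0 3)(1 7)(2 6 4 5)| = 4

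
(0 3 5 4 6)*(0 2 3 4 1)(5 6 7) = (0 4 7 5 1)(2 3 6)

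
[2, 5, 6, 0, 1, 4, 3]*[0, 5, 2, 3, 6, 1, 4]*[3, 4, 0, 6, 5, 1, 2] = [0, 4, 5, 3, 1, 2, 6]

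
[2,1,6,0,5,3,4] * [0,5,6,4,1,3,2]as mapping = [0→6,1→5,2→2,3→0,4→3,5→4,6→1]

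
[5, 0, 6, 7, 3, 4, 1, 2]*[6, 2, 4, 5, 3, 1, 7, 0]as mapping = [0→1, 1→6, 2→7, 3→0, 4→5, 5→3, 6→2, 7→4]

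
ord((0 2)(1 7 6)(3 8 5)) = 6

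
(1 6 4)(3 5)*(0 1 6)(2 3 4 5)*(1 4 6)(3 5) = (0 4 1)(2 5 6 3)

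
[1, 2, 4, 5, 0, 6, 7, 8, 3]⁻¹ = [4, 0, 1, 8, 2, 3, 5, 6, 7]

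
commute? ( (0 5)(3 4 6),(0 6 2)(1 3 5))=no: (0 5)(3 4 6) * (0 6 2)(1 3 5)=(0 1 3 4 2)(5 6),(0 6 2)(1 3 5) * (0 5)(3 4 6)=(0 3)(1 4 6 2 5)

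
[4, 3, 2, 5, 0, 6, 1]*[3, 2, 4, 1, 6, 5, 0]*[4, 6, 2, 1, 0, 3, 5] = [5, 6, 0, 3, 1, 4, 2]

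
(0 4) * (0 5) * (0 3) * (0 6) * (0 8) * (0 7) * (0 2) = (0 4 5 3 6 8 7 2)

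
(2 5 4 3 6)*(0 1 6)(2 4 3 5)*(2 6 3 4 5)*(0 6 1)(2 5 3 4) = (1 4 5 2)(3 6)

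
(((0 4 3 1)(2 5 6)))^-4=(2 6 5)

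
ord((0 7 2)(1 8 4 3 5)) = 15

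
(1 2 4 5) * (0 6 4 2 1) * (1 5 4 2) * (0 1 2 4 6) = (1 5)(4 6)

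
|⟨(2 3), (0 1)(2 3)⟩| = 4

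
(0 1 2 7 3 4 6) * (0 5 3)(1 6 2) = (0 6 5 3 4 2 7)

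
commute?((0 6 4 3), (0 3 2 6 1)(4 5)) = no:(0 6 4 3)*(0 3 2 6 1)(4 5) = (0 1)(2 6 5 4), (0 3 2 6 1)(4 5)*(0 6 4 3) = (1 6)(2 4 5 3)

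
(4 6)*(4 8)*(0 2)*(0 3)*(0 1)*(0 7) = (0 2 3 1 7)(4 6 8)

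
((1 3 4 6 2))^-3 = (1 4 2 3 6)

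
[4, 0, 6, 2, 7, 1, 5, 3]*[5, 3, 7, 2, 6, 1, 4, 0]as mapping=[0→6, 1→5, 2→4, 3→7, 4→0, 5→3, 6→1, 7→2]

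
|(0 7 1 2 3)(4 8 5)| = 15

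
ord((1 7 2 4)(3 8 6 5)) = 4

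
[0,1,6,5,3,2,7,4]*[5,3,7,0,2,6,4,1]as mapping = [0→5,1→3,2→4,3→6,4→0,5→7,6→1,7→2]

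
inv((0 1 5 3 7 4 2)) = (0 2 4 7 3 5 1)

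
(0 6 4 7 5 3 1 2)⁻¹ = (0 2 1 3 5 7 4 6)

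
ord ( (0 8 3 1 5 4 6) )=7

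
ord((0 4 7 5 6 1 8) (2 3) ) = 14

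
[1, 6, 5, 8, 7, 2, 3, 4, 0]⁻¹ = [8, 0, 5, 6, 7, 2, 1, 4, 3]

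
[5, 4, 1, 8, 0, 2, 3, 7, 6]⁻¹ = [4, 2, 5, 6, 1, 0, 8, 7, 3]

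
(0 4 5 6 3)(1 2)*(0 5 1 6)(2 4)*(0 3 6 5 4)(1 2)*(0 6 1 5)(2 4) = (0 5 3 2)(1 6)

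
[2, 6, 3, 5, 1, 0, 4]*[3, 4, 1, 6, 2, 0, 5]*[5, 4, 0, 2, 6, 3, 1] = [4, 3, 1, 5, 6, 2, 0]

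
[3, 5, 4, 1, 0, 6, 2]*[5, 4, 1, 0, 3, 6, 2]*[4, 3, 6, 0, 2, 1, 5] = [4, 5, 0, 2, 1, 6, 3]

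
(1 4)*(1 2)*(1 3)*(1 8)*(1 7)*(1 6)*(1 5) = (1 4 2 3 8 7 6 5)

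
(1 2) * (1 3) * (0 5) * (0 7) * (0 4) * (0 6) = (0 5 7 4 6)(1 2 3)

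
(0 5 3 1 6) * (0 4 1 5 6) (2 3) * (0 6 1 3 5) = (0 1 6 4 3) (2 5) 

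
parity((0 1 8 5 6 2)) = odd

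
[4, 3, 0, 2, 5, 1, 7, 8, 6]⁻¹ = [2, 5, 3, 1, 0, 4, 8, 6, 7]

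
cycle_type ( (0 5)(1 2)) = 2^2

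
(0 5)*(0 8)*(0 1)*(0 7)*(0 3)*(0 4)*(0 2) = (0 5 8 1 7 3 4 2)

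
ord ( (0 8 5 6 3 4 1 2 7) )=9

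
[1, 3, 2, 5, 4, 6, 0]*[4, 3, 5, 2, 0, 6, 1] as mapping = [0→3, 1→2, 2→5, 3→6, 4→0, 5→1, 6→4] 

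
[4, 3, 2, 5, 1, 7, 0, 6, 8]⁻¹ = [6, 4, 2, 1, 0, 3, 7, 5, 8]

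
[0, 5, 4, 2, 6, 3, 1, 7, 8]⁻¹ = [0, 6, 3, 5, 2, 1, 4, 7, 8]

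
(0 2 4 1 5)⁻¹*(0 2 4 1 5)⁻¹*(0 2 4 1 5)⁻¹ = (0 4 5 2 1)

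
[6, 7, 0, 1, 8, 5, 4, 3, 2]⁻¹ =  [2, 3, 8, 7, 6, 5, 0, 1, 4]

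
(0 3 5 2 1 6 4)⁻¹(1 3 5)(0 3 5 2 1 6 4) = (2 6 5)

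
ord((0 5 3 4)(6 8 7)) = 12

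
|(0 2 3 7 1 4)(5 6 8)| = 6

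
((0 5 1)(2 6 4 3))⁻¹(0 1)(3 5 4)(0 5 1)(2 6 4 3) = (0 5)(1 3 2)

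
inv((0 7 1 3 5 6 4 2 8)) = (0 8 2 4 6 5 3 1 7)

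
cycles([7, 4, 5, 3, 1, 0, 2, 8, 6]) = (0 7 8 6 2 5)(1 4)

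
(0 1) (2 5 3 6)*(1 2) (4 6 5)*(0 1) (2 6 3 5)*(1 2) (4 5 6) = (0 4 3 1 2 5 6) 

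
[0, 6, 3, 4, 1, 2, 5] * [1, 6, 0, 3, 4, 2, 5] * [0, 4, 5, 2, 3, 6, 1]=[4, 6, 2, 3, 1, 0, 5]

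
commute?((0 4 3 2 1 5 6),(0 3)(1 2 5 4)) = no:(0 4 3 2 1 5 6)*(0 3)(1 2 5 4) = (0 1 4)(3 5 6),(0 3)(1 2 5 4)*(0 4 3 2 1 5 6) = (0 2 6)(3 4 5)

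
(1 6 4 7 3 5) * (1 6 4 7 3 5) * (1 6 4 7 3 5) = (1 7)(3 6)(4 5)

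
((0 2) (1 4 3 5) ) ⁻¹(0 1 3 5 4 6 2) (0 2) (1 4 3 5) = (0 2 4 5 1 3 6) 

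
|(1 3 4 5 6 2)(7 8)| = 6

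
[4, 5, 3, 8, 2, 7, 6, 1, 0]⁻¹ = [8, 7, 4, 2, 0, 1, 6, 5, 3]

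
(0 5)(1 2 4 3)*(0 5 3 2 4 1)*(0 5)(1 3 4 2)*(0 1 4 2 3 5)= (0 2 5 1 3)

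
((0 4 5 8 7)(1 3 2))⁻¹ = (0 7 8 5 4)(1 2 3)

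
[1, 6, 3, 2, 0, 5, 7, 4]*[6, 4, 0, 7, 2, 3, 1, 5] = [4, 1, 7, 0, 6, 3, 5, 2]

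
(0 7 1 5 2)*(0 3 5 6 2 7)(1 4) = (1 6 2 3 5 7 4)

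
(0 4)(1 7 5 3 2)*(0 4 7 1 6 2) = (0 7 5 3)(2 6)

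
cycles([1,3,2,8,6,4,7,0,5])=(0 1 3 8 5 4 6 7)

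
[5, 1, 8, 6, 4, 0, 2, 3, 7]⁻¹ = [5, 1, 6, 7, 4, 0, 3, 8, 2]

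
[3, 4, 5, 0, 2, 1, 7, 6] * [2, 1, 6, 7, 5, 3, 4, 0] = [7, 5, 3, 2, 6, 1, 0, 4]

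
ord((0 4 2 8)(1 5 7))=12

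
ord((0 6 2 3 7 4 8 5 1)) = 9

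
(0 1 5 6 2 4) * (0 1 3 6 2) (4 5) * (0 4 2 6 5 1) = (0 3 5 6 4) (1 2) 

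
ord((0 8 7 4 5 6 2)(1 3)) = 14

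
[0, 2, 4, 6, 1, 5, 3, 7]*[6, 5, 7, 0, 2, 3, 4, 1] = [6, 7, 2, 4, 5, 3, 0, 1]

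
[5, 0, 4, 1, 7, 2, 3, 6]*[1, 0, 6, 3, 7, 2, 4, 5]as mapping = [0→2, 1→1, 2→7, 3→0, 4→5, 5→6, 6→3, 7→4]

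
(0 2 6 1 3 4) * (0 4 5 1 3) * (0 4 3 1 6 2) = (1 4 3 5 6)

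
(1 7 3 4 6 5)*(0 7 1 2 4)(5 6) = (0 7 3)(2 4 5)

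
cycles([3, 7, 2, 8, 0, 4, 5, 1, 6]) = (0 3 8 6 5 4)(1 7)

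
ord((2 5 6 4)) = 4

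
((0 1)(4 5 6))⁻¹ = (0 1)(4 6 5)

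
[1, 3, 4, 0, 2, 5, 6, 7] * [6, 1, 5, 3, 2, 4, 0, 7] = [1, 3, 2, 6, 5, 4, 0, 7]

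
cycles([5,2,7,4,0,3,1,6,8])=(0 5 3 4)(1 2 7 6)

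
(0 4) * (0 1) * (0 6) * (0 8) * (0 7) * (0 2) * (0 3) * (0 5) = (0 4 1 6 8 7 2 3 5) 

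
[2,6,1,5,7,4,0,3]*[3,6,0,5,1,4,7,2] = [0,7,6,4,2,1,3,5]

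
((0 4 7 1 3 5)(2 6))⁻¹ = (0 5 3 1 7 4)(2 6)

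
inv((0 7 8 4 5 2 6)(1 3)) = (0 6 2 5 4 8 7)(1 3)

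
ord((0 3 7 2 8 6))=6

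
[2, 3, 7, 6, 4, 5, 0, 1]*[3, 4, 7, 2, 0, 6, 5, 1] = [7, 2, 1, 5, 0, 6, 3, 4]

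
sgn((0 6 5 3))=-1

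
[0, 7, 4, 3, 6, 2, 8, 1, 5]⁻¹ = [0, 7, 5, 3, 2, 8, 4, 1, 6]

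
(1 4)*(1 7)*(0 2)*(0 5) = (0 2 5)(1 4 7)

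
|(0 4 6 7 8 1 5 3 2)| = 9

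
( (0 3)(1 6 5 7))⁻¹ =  (0 3)(1 7 5 6)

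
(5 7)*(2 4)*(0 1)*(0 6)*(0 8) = (0 1 6 8)(2 4)(5 7)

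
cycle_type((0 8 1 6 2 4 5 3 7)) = 9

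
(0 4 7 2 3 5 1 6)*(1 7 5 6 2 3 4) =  (0 1 2 4 5 7 3 6)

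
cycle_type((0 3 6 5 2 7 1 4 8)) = 9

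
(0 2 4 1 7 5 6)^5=(0 5 1 2 6 7 4)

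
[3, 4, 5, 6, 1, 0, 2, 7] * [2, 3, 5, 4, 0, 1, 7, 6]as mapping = [0→4, 1→0, 2→1, 3→7, 4→3, 5→2, 6→5, 7→6]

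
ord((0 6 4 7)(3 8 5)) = 12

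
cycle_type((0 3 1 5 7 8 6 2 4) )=9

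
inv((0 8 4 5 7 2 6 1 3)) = (0 3 1 6 2 7 5 4 8)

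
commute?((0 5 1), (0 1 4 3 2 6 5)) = no:(0 5 1)*(0 1 4 3 2 6 5) = (2 6 5 4 3), (0 1 4 3 2 6 5)*(0 5 1) = (1 4 3 2 6)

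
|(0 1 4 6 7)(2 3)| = 10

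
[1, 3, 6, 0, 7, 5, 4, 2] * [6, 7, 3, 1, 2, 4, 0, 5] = [7, 1, 0, 6, 5, 4, 2, 3]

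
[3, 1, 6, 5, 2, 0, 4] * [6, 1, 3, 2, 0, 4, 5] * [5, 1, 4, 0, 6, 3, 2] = [4, 1, 3, 6, 0, 2, 5]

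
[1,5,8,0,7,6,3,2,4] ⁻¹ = [3,0,7,6,8,1,5,4,2] 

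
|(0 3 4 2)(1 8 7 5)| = 4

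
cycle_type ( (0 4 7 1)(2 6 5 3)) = 4^2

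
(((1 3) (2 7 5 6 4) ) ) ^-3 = (1 3) (2 5 4 7 6) 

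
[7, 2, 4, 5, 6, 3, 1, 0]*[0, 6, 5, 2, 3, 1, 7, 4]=[4, 5, 3, 1, 7, 2, 6, 0]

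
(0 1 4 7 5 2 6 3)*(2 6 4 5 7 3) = (0 1 5 6 2 4 3)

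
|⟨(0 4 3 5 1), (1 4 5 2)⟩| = 120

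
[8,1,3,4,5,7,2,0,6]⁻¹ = [7,1,6,2,3,4,8,5,0]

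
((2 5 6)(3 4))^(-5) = (2 5 6)(3 4)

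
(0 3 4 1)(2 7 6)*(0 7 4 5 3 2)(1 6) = (0 2 4 6)(1 7)(3 5)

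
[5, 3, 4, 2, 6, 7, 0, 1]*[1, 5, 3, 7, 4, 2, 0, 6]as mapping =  [0→2, 1→7, 2→4, 3→3, 4→0, 5→6, 6→1, 7→5]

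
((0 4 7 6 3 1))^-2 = (0 3 7)(1 6 4)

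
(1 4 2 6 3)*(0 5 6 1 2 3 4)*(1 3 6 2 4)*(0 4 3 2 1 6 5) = (1 4 5)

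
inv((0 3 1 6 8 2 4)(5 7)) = (0 4 2 8 6 1 3)(5 7)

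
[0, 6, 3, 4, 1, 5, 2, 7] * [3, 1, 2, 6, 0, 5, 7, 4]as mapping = [0→3, 1→7, 2→6, 3→0, 4→1, 5→5, 6→2, 7→4]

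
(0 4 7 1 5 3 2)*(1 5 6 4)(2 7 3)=(0 1 6 4 3 7 5 2)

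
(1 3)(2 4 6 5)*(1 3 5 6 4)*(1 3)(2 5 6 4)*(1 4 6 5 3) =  (1 5 3 4 2)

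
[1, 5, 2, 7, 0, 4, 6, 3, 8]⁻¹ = [4, 0, 2, 7, 5, 1, 6, 3, 8]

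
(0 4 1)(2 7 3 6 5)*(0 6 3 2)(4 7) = (0 7 2 4 1 6 5)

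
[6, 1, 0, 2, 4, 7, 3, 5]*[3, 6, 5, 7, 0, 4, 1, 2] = [1, 6, 3, 5, 0, 2, 7, 4]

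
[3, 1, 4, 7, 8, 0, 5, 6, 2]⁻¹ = [5, 1, 8, 0, 2, 6, 7, 3, 4]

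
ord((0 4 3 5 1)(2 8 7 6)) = 20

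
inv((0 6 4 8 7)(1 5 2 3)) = (0 7 8 4 6)(1 3 2 5)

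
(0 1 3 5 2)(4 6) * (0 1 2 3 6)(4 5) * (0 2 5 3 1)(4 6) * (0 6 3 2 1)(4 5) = (0 4 1 5)(2 6)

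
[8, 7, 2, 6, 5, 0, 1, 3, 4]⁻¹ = [5, 6, 2, 7, 8, 4, 3, 1, 0]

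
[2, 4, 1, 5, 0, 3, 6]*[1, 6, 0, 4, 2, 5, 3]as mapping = [0→0, 1→2, 2→6, 3→5, 4→1, 5→4, 6→3]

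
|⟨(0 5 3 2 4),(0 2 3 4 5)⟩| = 60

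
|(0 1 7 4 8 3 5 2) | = 8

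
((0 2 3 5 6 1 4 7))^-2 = (0 4 6 3)(1 5 2 7)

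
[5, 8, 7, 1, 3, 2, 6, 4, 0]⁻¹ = [8, 3, 5, 4, 7, 0, 6, 2, 1]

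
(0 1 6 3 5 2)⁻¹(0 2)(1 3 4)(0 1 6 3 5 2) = (0 1)(4 6 5)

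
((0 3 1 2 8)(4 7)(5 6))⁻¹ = (0 8 2 1 3)(4 7)(5 6)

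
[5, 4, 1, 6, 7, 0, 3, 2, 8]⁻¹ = [5, 2, 7, 6, 1, 0, 3, 4, 8]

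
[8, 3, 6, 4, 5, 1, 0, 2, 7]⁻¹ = [6, 5, 7, 1, 3, 4, 2, 8, 0]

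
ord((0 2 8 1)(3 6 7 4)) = 4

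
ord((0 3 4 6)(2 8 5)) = 12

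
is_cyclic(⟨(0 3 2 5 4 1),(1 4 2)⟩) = no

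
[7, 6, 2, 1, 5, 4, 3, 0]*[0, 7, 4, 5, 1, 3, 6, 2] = [2, 6, 4, 7, 3, 1, 5, 0]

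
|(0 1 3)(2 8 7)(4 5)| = 6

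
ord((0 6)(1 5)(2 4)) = 2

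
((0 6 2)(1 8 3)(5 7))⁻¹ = (0 2 6)(1 3 8)(5 7)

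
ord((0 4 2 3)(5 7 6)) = 12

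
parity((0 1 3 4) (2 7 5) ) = odd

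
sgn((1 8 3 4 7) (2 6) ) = -1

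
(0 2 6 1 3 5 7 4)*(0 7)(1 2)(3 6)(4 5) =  (0 1 6 2 3 4 7 5)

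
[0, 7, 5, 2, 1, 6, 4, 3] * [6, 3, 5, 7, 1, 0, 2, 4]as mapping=[0→6, 1→4, 2→0, 3→5, 4→3, 5→2, 6→1, 7→7]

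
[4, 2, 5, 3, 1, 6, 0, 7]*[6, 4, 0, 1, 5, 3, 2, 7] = [5, 0, 3, 1, 4, 2, 6, 7]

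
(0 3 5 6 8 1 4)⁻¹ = (0 4 1 8 6 5 3)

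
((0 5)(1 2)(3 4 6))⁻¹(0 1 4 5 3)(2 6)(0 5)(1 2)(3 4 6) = (0 4 5 2 6)(1 3)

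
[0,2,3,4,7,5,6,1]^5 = [0,1,2,3,4,5,6,7]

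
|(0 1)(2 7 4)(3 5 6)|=6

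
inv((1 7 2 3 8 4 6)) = (1 6 4 8 3 2 7)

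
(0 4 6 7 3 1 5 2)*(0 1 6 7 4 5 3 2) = (0 5)(1 3 6 4 7 2)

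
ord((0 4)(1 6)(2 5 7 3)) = 4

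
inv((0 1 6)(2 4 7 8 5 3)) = (0 6 1)(2 3 5 8 7 4)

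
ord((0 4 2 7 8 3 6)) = 7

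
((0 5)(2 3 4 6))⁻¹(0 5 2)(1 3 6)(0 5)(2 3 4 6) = (0 3 5)(1 4 2)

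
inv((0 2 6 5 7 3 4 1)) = (0 1 4 3 7 5 6 2)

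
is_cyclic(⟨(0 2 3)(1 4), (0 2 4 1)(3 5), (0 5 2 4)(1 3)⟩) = no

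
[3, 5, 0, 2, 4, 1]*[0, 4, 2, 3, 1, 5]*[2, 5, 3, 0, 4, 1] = [0, 1, 2, 3, 5, 4]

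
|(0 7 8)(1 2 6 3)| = 12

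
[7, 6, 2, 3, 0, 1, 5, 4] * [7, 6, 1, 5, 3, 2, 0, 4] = [4, 0, 1, 5, 7, 6, 2, 3]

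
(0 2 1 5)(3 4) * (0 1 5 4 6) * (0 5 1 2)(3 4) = (1 3 6 5 2)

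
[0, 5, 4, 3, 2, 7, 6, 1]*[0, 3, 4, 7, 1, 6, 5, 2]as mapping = [0→0, 1→6, 2→1, 3→7, 4→4, 5→2, 6→5, 7→3]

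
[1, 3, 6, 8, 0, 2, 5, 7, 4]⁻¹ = [4, 0, 5, 1, 8, 6, 2, 7, 3]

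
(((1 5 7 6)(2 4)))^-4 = ()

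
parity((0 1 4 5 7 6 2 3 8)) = even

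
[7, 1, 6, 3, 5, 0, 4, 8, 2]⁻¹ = [5, 1, 8, 3, 6, 4, 2, 0, 7]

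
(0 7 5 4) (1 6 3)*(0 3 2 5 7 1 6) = (0 1) (2 5 4 3 6) 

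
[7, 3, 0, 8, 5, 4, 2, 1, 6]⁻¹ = [2, 7, 6, 1, 5, 4, 8, 0, 3]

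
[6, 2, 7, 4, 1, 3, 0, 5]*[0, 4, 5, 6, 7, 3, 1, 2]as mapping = [0→1, 1→5, 2→2, 3→7, 4→4, 5→6, 6→0, 7→3]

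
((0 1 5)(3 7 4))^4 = (0 1 5)(3 7 4)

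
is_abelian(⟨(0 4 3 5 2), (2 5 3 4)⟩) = no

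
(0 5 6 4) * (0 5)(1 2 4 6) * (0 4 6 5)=(0 4)(1 2 6 5)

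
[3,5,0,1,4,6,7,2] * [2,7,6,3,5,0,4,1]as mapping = [0→3,1→0,2→2,3→7,4→5,5→4,6→1,7→6]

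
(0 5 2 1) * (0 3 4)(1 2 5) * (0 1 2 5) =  (0 2 5)(1 3 4)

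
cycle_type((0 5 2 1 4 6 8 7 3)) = 9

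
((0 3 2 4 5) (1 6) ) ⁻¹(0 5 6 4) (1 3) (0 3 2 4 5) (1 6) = (0 1 5 3) (2 6) 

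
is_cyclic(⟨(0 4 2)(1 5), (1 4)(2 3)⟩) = no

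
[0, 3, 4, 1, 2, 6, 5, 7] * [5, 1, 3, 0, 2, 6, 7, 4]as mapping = [0→5, 1→0, 2→2, 3→1, 4→3, 5→7, 6→6, 7→4]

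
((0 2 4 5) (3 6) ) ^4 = () 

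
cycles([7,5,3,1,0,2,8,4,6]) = (0 7 4)(1 5 2 3)(6 8)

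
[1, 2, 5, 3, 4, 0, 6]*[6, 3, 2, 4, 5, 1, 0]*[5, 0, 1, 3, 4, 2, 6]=[3, 1, 0, 4, 2, 6, 5]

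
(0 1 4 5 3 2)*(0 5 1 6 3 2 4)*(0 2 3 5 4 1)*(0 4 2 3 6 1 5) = (0 1 3 5 6)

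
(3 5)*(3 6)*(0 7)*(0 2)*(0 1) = (0 7 2 1)(3 5 6)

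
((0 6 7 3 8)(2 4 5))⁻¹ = (0 8 3 7 6)(2 5 4)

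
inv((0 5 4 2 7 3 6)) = (0 6 3 7 2 4 5)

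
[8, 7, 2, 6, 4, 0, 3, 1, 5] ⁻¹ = [5, 7, 2, 6, 4, 8, 3, 1, 0] 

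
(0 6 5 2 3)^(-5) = ()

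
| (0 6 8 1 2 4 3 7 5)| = 9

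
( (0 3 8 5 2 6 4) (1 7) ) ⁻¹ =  (0 4 6 2 5 8 3) (1 7) 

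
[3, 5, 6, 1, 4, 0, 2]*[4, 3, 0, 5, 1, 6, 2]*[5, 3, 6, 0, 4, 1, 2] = [1, 2, 6, 0, 3, 4, 5]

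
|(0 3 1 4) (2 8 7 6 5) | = 20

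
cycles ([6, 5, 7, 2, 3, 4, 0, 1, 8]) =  (0 6)(1 5 4 3 2 7)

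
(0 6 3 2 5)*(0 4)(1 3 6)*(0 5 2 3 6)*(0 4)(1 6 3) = (0 6 4 5)(1 3)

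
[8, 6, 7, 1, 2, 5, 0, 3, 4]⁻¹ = [6, 3, 4, 7, 8, 5, 1, 2, 0]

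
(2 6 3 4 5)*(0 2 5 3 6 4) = (0 2 4 3)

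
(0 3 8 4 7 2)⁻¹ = (0 2 7 4 8 3)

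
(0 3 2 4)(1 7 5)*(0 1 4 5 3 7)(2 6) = (0 7 3 6 2 5 4 1)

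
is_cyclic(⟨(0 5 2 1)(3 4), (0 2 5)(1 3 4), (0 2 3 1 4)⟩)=no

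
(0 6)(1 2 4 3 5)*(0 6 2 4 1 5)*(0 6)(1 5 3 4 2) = (0 1 2 5 3 6)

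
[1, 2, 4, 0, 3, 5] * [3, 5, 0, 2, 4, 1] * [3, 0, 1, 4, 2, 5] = [5, 3, 2, 4, 1, 0]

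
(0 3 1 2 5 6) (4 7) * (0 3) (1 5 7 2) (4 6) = (2 7 6 3 5 4) 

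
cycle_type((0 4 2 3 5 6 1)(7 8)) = 2.7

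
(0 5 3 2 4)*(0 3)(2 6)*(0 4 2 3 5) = (3 6)(4 5)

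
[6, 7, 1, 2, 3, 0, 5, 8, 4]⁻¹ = [5, 2, 3, 4, 8, 6, 0, 1, 7]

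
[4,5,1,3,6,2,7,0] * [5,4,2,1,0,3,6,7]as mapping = [0→0,1→3,2→4,3→1,4→6,5→2,6→7,7→5]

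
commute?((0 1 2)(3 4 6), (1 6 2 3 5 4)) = no:(0 1 2)(3 4 6) * (1 6 2 3 5 4) = (0 6 5 4 2)(1 3), (1 6 2 3 5 4) * (0 1 2)(3 4 6) = (0 1 3 5 6)(2 4)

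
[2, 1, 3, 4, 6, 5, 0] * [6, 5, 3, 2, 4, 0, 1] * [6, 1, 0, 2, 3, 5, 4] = [2, 5, 0, 3, 1, 6, 4]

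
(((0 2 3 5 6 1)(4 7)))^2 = (0 3 6)(1 2 5)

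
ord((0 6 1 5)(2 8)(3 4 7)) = 12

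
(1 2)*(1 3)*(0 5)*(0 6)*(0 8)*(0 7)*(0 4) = (0 5 6 8 7 4)(1 2 3)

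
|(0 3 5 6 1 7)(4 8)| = 6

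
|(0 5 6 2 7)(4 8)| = 10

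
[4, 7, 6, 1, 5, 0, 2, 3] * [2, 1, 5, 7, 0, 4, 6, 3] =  [0, 3, 6, 1, 4, 2, 5, 7]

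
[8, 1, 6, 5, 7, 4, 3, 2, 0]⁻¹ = [8, 1, 7, 6, 5, 3, 2, 4, 0]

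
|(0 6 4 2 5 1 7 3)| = 8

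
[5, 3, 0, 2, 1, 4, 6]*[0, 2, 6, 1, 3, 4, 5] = [4, 1, 0, 6, 2, 3, 5]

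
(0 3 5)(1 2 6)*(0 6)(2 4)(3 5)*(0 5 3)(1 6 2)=(0 3)(1 4)(2 5)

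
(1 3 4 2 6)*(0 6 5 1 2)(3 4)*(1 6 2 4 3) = (0 2 5 6 4)(1 3)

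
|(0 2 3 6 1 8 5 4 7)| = 9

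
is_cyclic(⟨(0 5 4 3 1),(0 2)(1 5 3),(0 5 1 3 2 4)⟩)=no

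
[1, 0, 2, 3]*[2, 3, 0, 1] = [3, 2, 0, 1]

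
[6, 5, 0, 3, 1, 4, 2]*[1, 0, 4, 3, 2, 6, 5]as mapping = [0→5, 1→6, 2→1, 3→3, 4→0, 5→2, 6→4]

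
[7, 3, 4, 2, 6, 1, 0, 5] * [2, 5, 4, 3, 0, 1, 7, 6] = [6, 3, 0, 4, 7, 5, 2, 1]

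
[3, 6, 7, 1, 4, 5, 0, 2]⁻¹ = [6, 3, 7, 0, 4, 5, 1, 2]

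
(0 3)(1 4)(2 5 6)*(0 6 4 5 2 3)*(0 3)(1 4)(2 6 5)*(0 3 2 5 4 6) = (0 2)(1 5)(3 4 6)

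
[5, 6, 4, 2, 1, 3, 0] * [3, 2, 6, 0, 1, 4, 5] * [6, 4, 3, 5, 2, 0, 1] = [2, 0, 4, 1, 3, 6, 5]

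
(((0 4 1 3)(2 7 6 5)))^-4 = ()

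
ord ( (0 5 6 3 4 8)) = 6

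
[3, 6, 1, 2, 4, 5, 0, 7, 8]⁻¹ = [6, 2, 3, 0, 4, 5, 1, 7, 8]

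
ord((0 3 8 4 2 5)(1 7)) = 6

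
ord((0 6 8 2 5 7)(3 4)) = 6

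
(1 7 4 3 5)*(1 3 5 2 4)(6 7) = (1 6 7)(2 4 5 3)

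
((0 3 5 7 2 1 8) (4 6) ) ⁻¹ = (0 8 1 2 7 5 3) (4 6) 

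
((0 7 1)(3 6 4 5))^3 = (3 5 4 6)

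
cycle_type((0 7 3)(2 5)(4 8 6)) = 2.3^2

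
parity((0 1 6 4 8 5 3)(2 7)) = odd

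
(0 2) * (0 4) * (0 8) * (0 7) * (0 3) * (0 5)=(0 2 4 8 7 3 5)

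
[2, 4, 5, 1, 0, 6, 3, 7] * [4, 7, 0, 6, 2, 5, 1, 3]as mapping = [0→0, 1→2, 2→5, 3→7, 4→4, 5→1, 6→6, 7→3]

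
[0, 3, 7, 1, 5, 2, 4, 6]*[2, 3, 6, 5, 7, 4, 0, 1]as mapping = [0→2, 1→5, 2→1, 3→3, 4→4, 5→6, 6→7, 7→0]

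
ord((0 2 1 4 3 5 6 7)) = 8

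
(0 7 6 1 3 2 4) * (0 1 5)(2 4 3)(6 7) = (0 6 5)(1 2 3 4)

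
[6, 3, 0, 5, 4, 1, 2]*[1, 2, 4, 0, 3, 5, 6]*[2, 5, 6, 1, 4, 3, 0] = [0, 2, 5, 3, 1, 6, 4]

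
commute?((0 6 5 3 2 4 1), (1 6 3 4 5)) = no:(0 6 5 3 2 4 1)*(1 6 3 4 5) = (0 3 2 5 4 6 1), (1 6 3 4 5)*(0 6 5 3 2 4 1) = (0 6 2 4 3 1 5)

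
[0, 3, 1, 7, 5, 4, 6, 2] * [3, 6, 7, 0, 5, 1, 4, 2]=[3, 0, 6, 2, 1, 5, 4, 7]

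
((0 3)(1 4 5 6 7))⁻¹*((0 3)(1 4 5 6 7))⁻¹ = (1 6 4 7 5)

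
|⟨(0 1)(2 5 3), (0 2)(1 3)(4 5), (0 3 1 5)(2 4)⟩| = 72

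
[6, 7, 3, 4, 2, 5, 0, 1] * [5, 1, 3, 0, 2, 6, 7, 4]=[7, 4, 0, 2, 3, 6, 5, 1]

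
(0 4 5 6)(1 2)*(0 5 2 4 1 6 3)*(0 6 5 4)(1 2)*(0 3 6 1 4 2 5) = (0 5 6 2)(1 3)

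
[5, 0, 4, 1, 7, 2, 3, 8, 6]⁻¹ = [1, 3, 5, 6, 2, 0, 8, 4, 7]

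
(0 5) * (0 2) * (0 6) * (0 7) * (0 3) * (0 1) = (0 5 2 6 7 3 1)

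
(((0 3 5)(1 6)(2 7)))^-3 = (1 6)(2 7)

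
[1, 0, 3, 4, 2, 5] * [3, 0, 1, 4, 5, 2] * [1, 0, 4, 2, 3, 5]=[1, 2, 3, 5, 0, 4]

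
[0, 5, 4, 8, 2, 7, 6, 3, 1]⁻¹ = [0, 8, 4, 7, 2, 1, 6, 5, 3]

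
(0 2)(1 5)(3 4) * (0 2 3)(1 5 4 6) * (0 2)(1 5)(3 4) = (0 4 2)(1 3 6 5)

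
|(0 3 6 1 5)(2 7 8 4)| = 20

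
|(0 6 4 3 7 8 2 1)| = 8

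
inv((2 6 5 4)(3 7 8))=(2 4 5 6)(3 8 7)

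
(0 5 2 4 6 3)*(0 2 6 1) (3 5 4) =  (0 4 1) (2 3) (5 6) 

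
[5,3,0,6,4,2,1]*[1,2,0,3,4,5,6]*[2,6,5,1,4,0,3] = [0,1,6,3,4,2,5]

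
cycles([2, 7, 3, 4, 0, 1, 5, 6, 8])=(0 2 3 4)(1 7 6 5)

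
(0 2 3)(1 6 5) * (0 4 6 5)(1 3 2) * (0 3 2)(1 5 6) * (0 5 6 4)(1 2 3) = (0 6 1 4 2 5 3)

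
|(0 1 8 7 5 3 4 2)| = 8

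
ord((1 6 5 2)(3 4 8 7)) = 4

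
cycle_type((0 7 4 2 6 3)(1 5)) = 2.6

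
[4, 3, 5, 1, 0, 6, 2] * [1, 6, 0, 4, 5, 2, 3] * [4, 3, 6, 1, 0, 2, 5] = [2, 0, 6, 5, 3, 1, 4]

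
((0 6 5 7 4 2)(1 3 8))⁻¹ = (0 2 4 7 5 6)(1 8 3)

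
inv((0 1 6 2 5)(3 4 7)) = (0 5 2 6 1)(3 7 4)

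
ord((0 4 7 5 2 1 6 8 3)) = 9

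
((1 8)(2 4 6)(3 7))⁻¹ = (1 8)(2 6 4)(3 7)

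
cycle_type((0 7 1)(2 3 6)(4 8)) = 2.3^2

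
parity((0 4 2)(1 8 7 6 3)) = even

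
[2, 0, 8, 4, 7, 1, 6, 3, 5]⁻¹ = [1, 5, 0, 7, 3, 8, 6, 4, 2]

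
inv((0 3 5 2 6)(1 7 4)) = (0 6 2 5 3)(1 4 7)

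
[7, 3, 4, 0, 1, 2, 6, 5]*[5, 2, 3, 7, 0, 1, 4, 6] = [6, 7, 0, 5, 2, 3, 4, 1]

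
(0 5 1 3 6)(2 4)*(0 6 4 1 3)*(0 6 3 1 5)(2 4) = (1 6 3 2 5)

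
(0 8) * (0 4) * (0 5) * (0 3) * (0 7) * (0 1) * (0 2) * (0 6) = (0 8 4 5 3 7 1 2 6)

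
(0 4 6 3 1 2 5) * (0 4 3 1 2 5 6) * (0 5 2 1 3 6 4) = (0 6 3 1 2 4 5)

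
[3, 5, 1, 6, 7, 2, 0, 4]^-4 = [6, 2, 5, 0, 4, 1, 3, 7]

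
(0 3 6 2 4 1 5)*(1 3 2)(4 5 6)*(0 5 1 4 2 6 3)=(0 6 4)(1 3 2)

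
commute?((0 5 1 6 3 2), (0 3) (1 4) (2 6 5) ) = no:(0 5 1 6 3 2)*(0 3) (1 4) (2 6 5) = (0 2 3 6) (1 5 4), (0 3) (1 4) (2 6 5)*(0 5 1 6 3 2) = (0 2 3 5) (1 4 6) 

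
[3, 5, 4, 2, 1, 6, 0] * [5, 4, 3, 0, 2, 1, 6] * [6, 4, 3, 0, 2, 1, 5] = [6, 4, 3, 0, 2, 5, 1]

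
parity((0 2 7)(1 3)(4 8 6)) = odd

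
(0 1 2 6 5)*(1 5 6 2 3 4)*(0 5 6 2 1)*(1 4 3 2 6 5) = (0 5 1 2 4)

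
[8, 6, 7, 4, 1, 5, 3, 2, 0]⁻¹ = [8, 4, 7, 6, 3, 5, 1, 2, 0]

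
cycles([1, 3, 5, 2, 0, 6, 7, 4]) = (0 1 3 2 5 6 7 4)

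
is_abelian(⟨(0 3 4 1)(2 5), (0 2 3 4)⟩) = no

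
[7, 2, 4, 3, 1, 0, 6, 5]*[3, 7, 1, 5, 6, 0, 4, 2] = [2, 1, 6, 5, 7, 3, 4, 0]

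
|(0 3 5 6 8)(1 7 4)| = 15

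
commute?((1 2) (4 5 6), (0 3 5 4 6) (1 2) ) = no:(1 2) (4 5 6) * (0 3 5 4 6) (1 2) = (0 3 5), (0 3 5 4 6) (1 2) * (1 2) (4 5 6) = (0 3 6) 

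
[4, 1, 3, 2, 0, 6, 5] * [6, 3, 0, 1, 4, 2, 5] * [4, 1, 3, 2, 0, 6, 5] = [0, 2, 1, 4, 5, 6, 3]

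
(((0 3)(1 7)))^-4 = ()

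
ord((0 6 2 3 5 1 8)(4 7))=14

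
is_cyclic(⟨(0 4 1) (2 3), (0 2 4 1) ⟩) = no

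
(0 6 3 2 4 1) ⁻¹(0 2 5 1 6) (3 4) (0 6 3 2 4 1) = (0 3 6 4 5) (1 2) 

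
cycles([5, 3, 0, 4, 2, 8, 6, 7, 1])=(0 5 8 1 3 4 2)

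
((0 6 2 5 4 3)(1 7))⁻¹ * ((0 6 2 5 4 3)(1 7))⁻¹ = (0 4 2)(3 5 6)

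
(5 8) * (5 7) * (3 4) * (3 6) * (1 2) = (1 2)(3 4 6)(5 8 7)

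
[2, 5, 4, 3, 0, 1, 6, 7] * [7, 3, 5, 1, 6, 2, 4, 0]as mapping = [0→5, 1→2, 2→6, 3→1, 4→7, 5→3, 6→4, 7→0]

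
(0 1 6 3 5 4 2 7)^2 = (0 6 5 2)(1 3 4 7)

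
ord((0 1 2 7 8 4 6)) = 7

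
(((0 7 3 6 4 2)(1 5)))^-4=(0 3 4)(2 7 6)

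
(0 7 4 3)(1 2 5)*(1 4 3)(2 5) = (0 7 3)(1 5 4)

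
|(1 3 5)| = 3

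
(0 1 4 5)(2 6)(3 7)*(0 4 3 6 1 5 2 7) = (0 5 4 2 1 3)(6 7)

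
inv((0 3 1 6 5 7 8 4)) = (0 4 8 7 5 6 1 3)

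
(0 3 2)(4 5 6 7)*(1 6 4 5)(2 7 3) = (0 2)(1 6 3 7 5 4)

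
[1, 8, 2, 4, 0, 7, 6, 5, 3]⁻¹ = [4, 0, 2, 8, 3, 7, 6, 5, 1]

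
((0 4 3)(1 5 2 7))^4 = (0 4 3)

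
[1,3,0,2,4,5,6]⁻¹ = [2,0,3,1,4,5,6]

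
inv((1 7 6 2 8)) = (1 8 2 6 7)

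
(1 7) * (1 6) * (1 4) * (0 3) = (0 3)(1 7 6 4)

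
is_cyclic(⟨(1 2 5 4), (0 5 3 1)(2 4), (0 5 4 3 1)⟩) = no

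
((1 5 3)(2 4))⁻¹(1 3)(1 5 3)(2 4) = (1 5)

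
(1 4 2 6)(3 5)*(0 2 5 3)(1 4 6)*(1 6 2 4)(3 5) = (0 4 3 5)(1 2 6)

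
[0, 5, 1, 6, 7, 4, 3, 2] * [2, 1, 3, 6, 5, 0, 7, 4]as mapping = [0→2, 1→0, 2→1, 3→7, 4→4, 5→5, 6→6, 7→3]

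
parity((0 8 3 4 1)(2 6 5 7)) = odd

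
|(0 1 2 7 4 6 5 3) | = 8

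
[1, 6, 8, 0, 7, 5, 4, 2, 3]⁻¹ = [3, 0, 7, 8, 6, 5, 1, 4, 2]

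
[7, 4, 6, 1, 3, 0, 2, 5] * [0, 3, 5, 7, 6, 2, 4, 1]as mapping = [0→1, 1→6, 2→4, 3→3, 4→7, 5→0, 6→5, 7→2]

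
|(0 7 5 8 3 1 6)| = 7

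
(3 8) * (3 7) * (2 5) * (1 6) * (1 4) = (1 6 4)(2 5)(3 8 7)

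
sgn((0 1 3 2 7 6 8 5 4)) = 1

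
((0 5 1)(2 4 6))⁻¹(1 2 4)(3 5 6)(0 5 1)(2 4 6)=(0 4 6)(1 2 3)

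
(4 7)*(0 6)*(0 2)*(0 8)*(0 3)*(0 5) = (0 6 2 8 3 5) (4 7) 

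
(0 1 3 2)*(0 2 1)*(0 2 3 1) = (0 2 3)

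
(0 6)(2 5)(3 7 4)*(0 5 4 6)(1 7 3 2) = (1 7 6 5)(2 4)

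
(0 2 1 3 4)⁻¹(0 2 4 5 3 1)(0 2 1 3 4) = (0 5 4 3 2 1)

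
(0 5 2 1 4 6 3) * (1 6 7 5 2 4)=(0 2 6 3) (4 7 5) 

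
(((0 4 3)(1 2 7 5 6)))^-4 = (0 3 4)(1 2 7 5 6)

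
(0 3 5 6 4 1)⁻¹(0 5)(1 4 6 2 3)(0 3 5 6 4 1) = (0 1 4 2 5)(3 6)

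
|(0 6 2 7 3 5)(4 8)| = 6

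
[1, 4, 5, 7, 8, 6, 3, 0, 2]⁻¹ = [7, 0, 8, 6, 1, 2, 5, 3, 4]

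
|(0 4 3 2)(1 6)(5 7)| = 4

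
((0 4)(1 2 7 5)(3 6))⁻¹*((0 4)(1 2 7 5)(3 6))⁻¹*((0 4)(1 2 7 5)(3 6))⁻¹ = (0 4)(1 2 7 5)(3 6)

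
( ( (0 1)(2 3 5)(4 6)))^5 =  (0 1)(2 5 3)(4 6)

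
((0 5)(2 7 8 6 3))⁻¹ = (0 5)(2 3 6 8 7)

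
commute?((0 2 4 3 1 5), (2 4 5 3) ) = no:(0 2 4 3 1 5)*(2 4 5 3) = (0 4 2 5) (1 3), (2 4 5 3)*(0 2 4 3 1 5) = (0 2 3 4) (1 5) 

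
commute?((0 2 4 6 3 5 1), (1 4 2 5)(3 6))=no:(0 2 4 6 3 5 1) * (1 4 2 5)(3 6)=(0 5 4 3 1), (1 4 2 5)(3 6) * (0 2 4 6 3 5 1)=(0 2 1 6 5)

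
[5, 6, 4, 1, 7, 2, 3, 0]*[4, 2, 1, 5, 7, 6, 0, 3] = [6, 0, 7, 2, 3, 1, 5, 4]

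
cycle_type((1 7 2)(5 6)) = 2.3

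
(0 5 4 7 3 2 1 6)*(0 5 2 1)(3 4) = (0 2)(1 6 5 3)(4 7)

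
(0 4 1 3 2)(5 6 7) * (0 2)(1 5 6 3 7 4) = (0 1 7 6 4 5 3)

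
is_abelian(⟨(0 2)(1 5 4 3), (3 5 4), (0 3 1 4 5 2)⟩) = no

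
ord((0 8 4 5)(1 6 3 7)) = 4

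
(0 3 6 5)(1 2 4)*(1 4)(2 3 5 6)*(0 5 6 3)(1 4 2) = (0 6 3 1)(2 4)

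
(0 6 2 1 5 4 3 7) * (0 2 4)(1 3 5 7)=(0 6 4 5)(1 7 2 3)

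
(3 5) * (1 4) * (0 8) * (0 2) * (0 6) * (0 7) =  (0 8 2 6 7)(1 4)(3 5)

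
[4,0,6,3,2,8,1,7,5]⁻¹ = [1,6,4,3,0,8,2,7,5]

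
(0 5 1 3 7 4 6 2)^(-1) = (0 2 6 4 7 3 1 5)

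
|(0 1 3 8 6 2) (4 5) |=6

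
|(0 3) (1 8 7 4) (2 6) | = 4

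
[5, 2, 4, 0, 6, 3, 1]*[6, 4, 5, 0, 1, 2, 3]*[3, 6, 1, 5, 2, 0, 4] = [1, 0, 6, 4, 5, 3, 2]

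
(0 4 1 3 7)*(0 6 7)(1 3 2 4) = (0 1 2 4 3)(6 7)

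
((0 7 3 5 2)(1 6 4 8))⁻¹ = (0 2 5 3 7)(1 8 4 6)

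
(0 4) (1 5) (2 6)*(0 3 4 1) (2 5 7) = (0 1 7 2 6 5) (3 4) 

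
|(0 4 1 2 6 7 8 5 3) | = 9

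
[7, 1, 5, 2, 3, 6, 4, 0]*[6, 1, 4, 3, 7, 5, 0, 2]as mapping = [0→2, 1→1, 2→5, 3→4, 4→3, 5→0, 6→7, 7→6]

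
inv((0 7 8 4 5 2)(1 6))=(0 2 5 4 8 7)(1 6)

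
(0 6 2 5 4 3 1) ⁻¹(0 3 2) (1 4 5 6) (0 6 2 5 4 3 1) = (0 3 4 2) (1 5 6) 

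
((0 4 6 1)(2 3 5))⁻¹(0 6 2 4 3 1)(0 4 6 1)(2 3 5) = (0 4 1 3 6 5)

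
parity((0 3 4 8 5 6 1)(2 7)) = odd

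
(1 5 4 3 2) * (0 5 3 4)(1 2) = (0 5)(1 3)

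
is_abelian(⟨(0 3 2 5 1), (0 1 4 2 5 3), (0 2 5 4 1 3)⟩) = no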